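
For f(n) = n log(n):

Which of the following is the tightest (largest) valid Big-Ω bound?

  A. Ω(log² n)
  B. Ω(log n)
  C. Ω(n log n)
C

f(n) = n log(n) is Ω(n log n).
All listed options are valid Big-Ω bounds (lower bounds),
but Ω(n log n) is the tightest (largest valid bound).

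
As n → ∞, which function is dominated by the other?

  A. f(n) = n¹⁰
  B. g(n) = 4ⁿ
A

f(n) = n¹⁰ is O(n¹⁰), while g(n) = 4ⁿ is O(4ⁿ).
Since O(n¹⁰) grows slower than O(4ⁿ), f(n) is dominated.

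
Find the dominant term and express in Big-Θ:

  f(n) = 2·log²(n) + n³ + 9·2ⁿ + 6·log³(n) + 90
Θ(2ⁿ)

Order the terms by growth rate: 90 ≺ 2·log²(n) ≺ 6·log³(n) ≺ n³ ≺ 9·2ⁿ.
The fastest-growing term 9·2ⁿ dominates as n → ∞; dropping its constant factor gives Θ(2ⁿ).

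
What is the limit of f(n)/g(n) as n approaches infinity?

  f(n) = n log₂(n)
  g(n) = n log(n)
1/log(2)

Since n log₂(n) and n log(n) have the same growth rate (O(n log n)),
the ratio converges to a constant: 1/log(2).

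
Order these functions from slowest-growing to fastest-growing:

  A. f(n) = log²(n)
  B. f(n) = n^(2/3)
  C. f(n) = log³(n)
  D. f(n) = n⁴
A < C < B < D

Comparing growth rates:
A = log²(n) is O(log² n)
C = log³(n) is O(log³ n)
B = n^(2/3) is O(n^(2/3))
D = n⁴ is O(n⁴)

Therefore, the order from slowest to fastest is: A < C < B < D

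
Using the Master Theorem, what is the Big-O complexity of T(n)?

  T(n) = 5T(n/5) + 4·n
Θ(n log n)

Master Theorem: a = 5, b = 5, f(n) = 4·n.
Compute the critical exponent d = log₅(5) = 1.
Compare f(n) = Θ(n) against n^d:
  k = 1 = d, so f(n) = Θ(n^d) — Case 2.
  Work is balanced across levels: T(n) = Θ(n^d log n) = Θ(n log n).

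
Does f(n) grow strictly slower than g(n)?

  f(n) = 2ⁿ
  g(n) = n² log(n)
False

f(n) = 2ⁿ is O(2ⁿ), and g(n) = n² log(n) is O(n² log n).
Since O(2ⁿ) grows faster than or equal to O(n² log n), f(n) = o(g(n)) is false.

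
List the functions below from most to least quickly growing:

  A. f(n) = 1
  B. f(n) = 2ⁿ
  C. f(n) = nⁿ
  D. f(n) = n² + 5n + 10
C > B > D > A

Comparing growth rates:
C = nⁿ is O(nⁿ)
B = 2ⁿ is O(2ⁿ)
D = n² + 5n + 10 is O(n²)
A = 1 is O(1)

Therefore, the order from fastest to slowest is: C > B > D > A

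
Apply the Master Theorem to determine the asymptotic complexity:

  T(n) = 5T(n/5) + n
Θ(n log n)

Master Theorem: a = 5, b = 5, f(n) = n.
Compute the critical exponent d = log₅(5) = 1.
Compare f(n) = Θ(n) against n^d:
  k = 1 = d, so f(n) = Θ(n^d) — Case 2.
  Work is balanced across levels: T(n) = Θ(n^d log n) = Θ(n log n).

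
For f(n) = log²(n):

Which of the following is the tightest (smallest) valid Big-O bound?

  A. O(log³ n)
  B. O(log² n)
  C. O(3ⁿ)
B

f(n) = log²(n) is O(log² n).
All listed options are valid Big-O bounds (upper bounds),
but O(log² n) is the tightest (smallest valid bound).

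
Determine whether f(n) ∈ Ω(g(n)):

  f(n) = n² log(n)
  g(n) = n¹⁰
False

f(n) = n² log(n) is O(n² log n), and g(n) = n¹⁰ is O(n¹⁰).
Since O(n² log n) grows slower than O(n¹⁰), f(n) = Ω(g(n)) is false.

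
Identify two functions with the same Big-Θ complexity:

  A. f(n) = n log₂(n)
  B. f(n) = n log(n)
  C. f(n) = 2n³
A and B

Examining each function:
  A. n log₂(n) is O(n log n)
  B. n log(n) is O(n log n)
  C. 2n³ is O(n³)

Functions A and B both have the same complexity class.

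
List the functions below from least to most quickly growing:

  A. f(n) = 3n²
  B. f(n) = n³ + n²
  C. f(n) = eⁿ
A < B < C

Comparing growth rates:
A = 3n² is O(n²)
B = n³ + n² is O(n³)
C = eⁿ is O(eⁿ)

Therefore, the order from slowest to fastest is: A < B < C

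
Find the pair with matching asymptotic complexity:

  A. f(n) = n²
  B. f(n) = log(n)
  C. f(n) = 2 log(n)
B and C

Examining each function:
  A. n² is O(n²)
  B. log(n) is O(log n)
  C. 2 log(n) is O(log n)

Functions B and C both have the same complexity class.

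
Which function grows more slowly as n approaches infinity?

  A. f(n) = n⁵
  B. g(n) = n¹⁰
A

f(n) = n⁵ is O(n⁵), while g(n) = n¹⁰ is O(n¹⁰).
Since O(n⁵) grows slower than O(n¹⁰), f(n) is dominated.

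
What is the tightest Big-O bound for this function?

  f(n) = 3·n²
O(n²)

The dominant term in 3·n² is 3·n², which is Θ(n²).
Constants are absorbed, so the tightest bound is O(n²).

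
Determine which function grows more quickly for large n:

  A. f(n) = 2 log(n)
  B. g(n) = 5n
B

f(n) = 2 log(n) is O(log n), while g(n) = 5n is O(n).
Since O(n) grows faster than O(log n), g(n) dominates.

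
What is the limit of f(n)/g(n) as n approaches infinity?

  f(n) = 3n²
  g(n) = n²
3

Since 3n² and n² have the same growth rate (O(n²)),
the ratio converges to a constant: 3.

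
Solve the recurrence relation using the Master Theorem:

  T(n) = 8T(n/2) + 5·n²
Θ(n³)

Master Theorem: a = 8, b = 2, f(n) = 5·n².
Compute the critical exponent d = log₂(8) = 3.
Compare f(n) = Θ(n²) against n^d:
  k = 2 < d = 3, so f(n) = O(n^(d-ε)) — Case 1.
  The recursion cost dominates: T(n) = Θ(n^d) = Θ(n³).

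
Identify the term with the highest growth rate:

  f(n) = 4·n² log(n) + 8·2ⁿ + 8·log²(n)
8·2ⁿ

Looking at each term:
  - 4·n² log(n) is O(n² log n)
  - 8·2ⁿ is O(2ⁿ)
  - 8·log²(n) is O(log² n)

The term 8·2ⁿ (O(2ⁿ)) grows fastest and dominates all others.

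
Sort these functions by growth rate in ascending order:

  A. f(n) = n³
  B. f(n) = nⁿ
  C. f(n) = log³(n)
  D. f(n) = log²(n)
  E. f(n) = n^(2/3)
D < C < E < A < B

Comparing growth rates:
D = log²(n) is O(log² n)
C = log³(n) is O(log³ n)
E = n^(2/3) is O(n^(2/3))
A = n³ is O(n³)
B = nⁿ is O(nⁿ)

Therefore, the order from slowest to fastest is: D < C < E < A < B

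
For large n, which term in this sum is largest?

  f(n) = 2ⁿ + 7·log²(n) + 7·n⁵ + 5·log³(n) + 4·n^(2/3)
2ⁿ

Looking at each term:
  - 2ⁿ is O(2ⁿ)
  - 7·log²(n) is O(log² n)
  - 7·n⁵ is O(n⁵)
  - 5·log³(n) is O(log³ n)
  - 4·n^(2/3) is O(n^(2/3))

The term 2ⁿ (O(2ⁿ)) grows fastest and dominates all others.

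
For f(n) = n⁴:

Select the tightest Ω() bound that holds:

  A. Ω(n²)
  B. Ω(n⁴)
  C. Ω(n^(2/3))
B

f(n) = n⁴ is Ω(n⁴).
All listed options are valid Big-Ω bounds (lower bounds),
but Ω(n⁴) is the tightest (largest valid bound).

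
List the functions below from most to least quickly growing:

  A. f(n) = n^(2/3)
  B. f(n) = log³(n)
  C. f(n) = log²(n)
A > B > C

Comparing growth rates:
A = n^(2/3) is O(n^(2/3))
B = log³(n) is O(log³ n)
C = log²(n) is O(log² n)

Therefore, the order from fastest to slowest is: A > B > C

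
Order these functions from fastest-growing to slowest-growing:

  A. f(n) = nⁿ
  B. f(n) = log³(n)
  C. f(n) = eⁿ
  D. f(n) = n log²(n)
A > C > D > B

Comparing growth rates:
A = nⁿ is O(nⁿ)
C = eⁿ is O(eⁿ)
D = n log²(n) is O(n log² n)
B = log³(n) is O(log³ n)

Therefore, the order from fastest to slowest is: A > C > D > B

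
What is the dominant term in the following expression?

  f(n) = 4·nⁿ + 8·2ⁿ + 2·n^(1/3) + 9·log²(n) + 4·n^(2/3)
4·nⁿ

Looking at each term:
  - 4·nⁿ is O(nⁿ)
  - 8·2ⁿ is O(2ⁿ)
  - 2·n^(1/3) is O(n^(1/3))
  - 9·log²(n) is O(log² n)
  - 4·n^(2/3) is O(n^(2/3))

The term 4·nⁿ (O(nⁿ)) grows fastest and dominates all others.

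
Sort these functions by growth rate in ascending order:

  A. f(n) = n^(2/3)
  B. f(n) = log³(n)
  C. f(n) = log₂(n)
C < B < A

Comparing growth rates:
C = log₂(n) is O(log n)
B = log³(n) is O(log³ n)
A = n^(2/3) is O(n^(2/3))

Therefore, the order from slowest to fastest is: C < B < A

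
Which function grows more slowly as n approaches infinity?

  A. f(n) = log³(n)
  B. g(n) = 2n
A

f(n) = log³(n) is O(log³ n), while g(n) = 2n is O(n).
Since O(log³ n) grows slower than O(n), f(n) is dominated.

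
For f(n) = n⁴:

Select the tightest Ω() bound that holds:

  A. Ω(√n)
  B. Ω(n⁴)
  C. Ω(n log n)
B

f(n) = n⁴ is Ω(n⁴).
All listed options are valid Big-Ω bounds (lower bounds),
but Ω(n⁴) is the tightest (largest valid bound).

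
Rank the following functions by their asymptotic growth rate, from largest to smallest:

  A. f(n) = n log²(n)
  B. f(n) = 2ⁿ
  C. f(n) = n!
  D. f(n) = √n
C > B > A > D

Comparing growth rates:
C = n! is O(n!)
B = 2ⁿ is O(2ⁿ)
A = n log²(n) is O(n log² n)
D = √n is O(√n)

Therefore, the order from fastest to slowest is: C > B > A > D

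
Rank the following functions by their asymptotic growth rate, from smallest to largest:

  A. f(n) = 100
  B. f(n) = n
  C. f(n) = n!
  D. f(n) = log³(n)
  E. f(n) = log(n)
A < E < D < B < C

Comparing growth rates:
A = 100 is O(1)
E = log(n) is O(log n)
D = log³(n) is O(log³ n)
B = n is O(n)
C = n! is O(n!)

Therefore, the order from slowest to fastest is: A < E < D < B < C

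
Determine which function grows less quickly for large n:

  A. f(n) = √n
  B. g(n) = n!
A

f(n) = √n is O(√n), while g(n) = n! is O(n!).
Since O(√n) grows slower than O(n!), f(n) is dominated.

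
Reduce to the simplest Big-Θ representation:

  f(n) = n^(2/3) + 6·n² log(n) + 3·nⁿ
Θ(nⁿ)

Order the terms by growth rate: n^(2/3) ≺ 6·n² log(n) ≺ 3·nⁿ.
The fastest-growing term 3·nⁿ dominates as n → ∞; dropping its constant factor gives Θ(nⁿ).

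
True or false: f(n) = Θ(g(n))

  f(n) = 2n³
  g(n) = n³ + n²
True

f(n) = 2n³ and g(n) = n³ + n² are both O(n³).
Since they have the same asymptotic growth rate, f(n) = Θ(g(n)) is true.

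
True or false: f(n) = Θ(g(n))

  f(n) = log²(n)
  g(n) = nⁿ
False

f(n) = log²(n) is O(log² n), and g(n) = nⁿ is O(nⁿ).
Since they have different growth rates, f(n) = Θ(g(n)) is false.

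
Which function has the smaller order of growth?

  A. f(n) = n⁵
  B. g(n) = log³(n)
B

f(n) = n⁵ is O(n⁵), while g(n) = log³(n) is O(log³ n).
Since O(log³ n) grows slower than O(n⁵), g(n) is dominated.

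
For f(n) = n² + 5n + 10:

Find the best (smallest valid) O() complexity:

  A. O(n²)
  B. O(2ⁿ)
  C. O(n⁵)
A

f(n) = n² + 5n + 10 is O(n²).
All listed options are valid Big-O bounds (upper bounds),
but O(n²) is the tightest (smallest valid bound).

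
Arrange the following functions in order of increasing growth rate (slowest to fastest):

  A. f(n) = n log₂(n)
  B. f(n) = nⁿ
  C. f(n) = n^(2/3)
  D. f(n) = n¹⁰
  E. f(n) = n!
C < A < D < E < B

Comparing growth rates:
C = n^(2/3) is O(n^(2/3))
A = n log₂(n) is O(n log n)
D = n¹⁰ is O(n¹⁰)
E = n! is O(n!)
B = nⁿ is O(nⁿ)

Therefore, the order from slowest to fastest is: C < A < D < E < B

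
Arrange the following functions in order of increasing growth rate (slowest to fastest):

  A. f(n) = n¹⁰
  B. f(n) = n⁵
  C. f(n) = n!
B < A < C

Comparing growth rates:
B = n⁵ is O(n⁵)
A = n¹⁰ is O(n¹⁰)
C = n! is O(n!)

Therefore, the order from slowest to fastest is: B < A < C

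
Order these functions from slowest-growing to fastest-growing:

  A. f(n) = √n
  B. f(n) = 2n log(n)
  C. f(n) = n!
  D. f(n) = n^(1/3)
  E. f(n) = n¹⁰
D < A < B < E < C

Comparing growth rates:
D = n^(1/3) is O(n^(1/3))
A = √n is O(√n)
B = 2n log(n) is O(n log n)
E = n¹⁰ is O(n¹⁰)
C = n! is O(n!)

Therefore, the order from slowest to fastest is: D < A < B < E < C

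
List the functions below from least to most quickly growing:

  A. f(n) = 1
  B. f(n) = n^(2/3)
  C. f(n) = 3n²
A < B < C

Comparing growth rates:
A = 1 is O(1)
B = n^(2/3) is O(n^(2/3))
C = 3n² is O(n²)

Therefore, the order from slowest to fastest is: A < B < C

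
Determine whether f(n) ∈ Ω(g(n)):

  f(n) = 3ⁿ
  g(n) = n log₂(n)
True

f(n) = 3ⁿ is O(3ⁿ), and g(n) = n log₂(n) is O(n log n).
Since O(3ⁿ) grows at least as fast as O(n log n), f(n) = Ω(g(n)) is true.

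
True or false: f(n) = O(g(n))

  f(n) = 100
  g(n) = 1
True

f(n) = 100 and g(n) = 1 are both O(1).
Big-O permits equal growth rates (f ≤ c·g for some c), so f(n) = O(g(n)) is true.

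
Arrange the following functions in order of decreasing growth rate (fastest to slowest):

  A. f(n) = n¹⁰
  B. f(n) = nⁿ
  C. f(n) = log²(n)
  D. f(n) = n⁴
B > A > D > C

Comparing growth rates:
B = nⁿ is O(nⁿ)
A = n¹⁰ is O(n¹⁰)
D = n⁴ is O(n⁴)
C = log²(n) is O(log² n)

Therefore, the order from fastest to slowest is: B > A > D > C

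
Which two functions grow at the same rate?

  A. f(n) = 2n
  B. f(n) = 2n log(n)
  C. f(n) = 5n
A and C

Examining each function:
  A. 2n is O(n)
  B. 2n log(n) is O(n log n)
  C. 5n is O(n)

Functions A and C both have the same complexity class.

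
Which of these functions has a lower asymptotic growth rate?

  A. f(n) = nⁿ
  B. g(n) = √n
B

f(n) = nⁿ is O(nⁿ), while g(n) = √n is O(√n).
Since O(√n) grows slower than O(nⁿ), g(n) is dominated.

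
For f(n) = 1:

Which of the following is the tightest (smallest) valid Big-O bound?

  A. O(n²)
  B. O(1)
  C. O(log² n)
B

f(n) = 1 is O(1).
All listed options are valid Big-O bounds (upper bounds),
but O(1) is the tightest (smallest valid bound).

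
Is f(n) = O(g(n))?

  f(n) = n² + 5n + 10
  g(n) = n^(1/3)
False

f(n) = n² + 5n + 10 is O(n²), and g(n) = n^(1/3) is O(n^(1/3)).
Since O(n²) grows faster than O(n^(1/3)), f(n) = O(g(n)) is false.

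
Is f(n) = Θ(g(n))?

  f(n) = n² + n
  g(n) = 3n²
True

f(n) = n² + n and g(n) = 3n² are both O(n²).
Since they have the same asymptotic growth rate, f(n) = Θ(g(n)) is true.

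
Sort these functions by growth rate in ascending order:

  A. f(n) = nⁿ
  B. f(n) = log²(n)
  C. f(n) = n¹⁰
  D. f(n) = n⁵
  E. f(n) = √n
B < E < D < C < A

Comparing growth rates:
B = log²(n) is O(log² n)
E = √n is O(√n)
D = n⁵ is O(n⁵)
C = n¹⁰ is O(n¹⁰)
A = nⁿ is O(nⁿ)

Therefore, the order from slowest to fastest is: B < E < D < C < A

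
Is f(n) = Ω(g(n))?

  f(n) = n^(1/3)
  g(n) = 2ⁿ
False

f(n) = n^(1/3) is O(n^(1/3)), and g(n) = 2ⁿ is O(2ⁿ).
Since O(n^(1/3)) grows slower than O(2ⁿ), f(n) = Ω(g(n)) is false.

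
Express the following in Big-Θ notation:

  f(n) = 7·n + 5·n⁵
Θ(n⁵)

Order the terms by growth rate: 7·n ≺ 5·n⁵.
The fastest-growing term 5·n⁵ dominates as n → ∞; dropping its constant factor gives Θ(n⁵).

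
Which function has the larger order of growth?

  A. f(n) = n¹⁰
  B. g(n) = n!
B

f(n) = n¹⁰ is O(n¹⁰), while g(n) = n! is O(n!).
Since O(n!) grows faster than O(n¹⁰), g(n) dominates.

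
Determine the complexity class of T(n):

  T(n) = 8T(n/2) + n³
Θ(n³ log n)

Master Theorem: a = 8, b = 2, f(n) = n³.
Compute the critical exponent d = log₂(8) = 3.
Compare f(n) = Θ(n³) against n^d:
  k = 3 = d, so f(n) = Θ(n^d) — Case 2.
  Work is balanced across levels: T(n) = Θ(n^d log n) = Θ(n³ log n).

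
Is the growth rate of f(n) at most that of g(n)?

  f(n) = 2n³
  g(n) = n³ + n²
True

f(n) = 2n³ and g(n) = n³ + n² are both O(n³).
Big-O permits equal growth rates (f ≤ c·g for some c), so f(n) = O(g(n)) is true.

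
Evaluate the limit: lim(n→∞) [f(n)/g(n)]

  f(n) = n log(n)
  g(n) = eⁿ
0

Since n log(n) (O(n log n)) grows slower than eⁿ (O(eⁿ)),
the ratio f(n)/g(n) → 0 as n → ∞.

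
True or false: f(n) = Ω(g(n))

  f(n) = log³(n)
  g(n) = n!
False

f(n) = log³(n) is O(log³ n), and g(n) = n! is O(n!).
Since O(log³ n) grows slower than O(n!), f(n) = Ω(g(n)) is false.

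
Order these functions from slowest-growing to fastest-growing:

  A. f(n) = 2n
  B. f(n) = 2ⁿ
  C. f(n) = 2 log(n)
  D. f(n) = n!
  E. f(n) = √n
C < E < A < B < D

Comparing growth rates:
C = 2 log(n) is O(log n)
E = √n is O(√n)
A = 2n is O(n)
B = 2ⁿ is O(2ⁿ)
D = n! is O(n!)

Therefore, the order from slowest to fastest is: C < E < A < B < D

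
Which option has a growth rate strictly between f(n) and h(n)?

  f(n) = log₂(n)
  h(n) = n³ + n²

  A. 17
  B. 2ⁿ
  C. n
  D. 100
C

We need g(n) with log₂(n) = o(g(n)) and g(n) = o(n³ + n²), i.e. O(log n) ≺ g ≺ O(n³).
Check each option:
  A. 17 — O(1) does not grow strictly faster than f(n)
  B. 2ⁿ — O(2ⁿ) does not grow strictly slower than h(n)
  C. n — O(n) is strictly between O(log n) and O(n³) ✓
  D. 100 — O(1) does not grow strictly faster than f(n)

Only option C (n) lies strictly between.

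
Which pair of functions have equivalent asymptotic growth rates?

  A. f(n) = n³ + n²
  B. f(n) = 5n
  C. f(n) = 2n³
A and C

Examining each function:
  A. n³ + n² is O(n³)
  B. 5n is O(n)
  C. 2n³ is O(n³)

Functions A and C both have the same complexity class.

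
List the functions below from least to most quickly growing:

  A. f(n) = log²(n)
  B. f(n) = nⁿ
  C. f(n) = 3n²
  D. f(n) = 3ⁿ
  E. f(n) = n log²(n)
A < E < C < D < B

Comparing growth rates:
A = log²(n) is O(log² n)
E = n log²(n) is O(n log² n)
C = 3n² is O(n²)
D = 3ⁿ is O(3ⁿ)
B = nⁿ is O(nⁿ)

Therefore, the order from slowest to fastest is: A < E < C < D < B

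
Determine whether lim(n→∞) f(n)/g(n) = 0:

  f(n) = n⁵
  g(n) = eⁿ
True

f(n) = n⁵ is O(n⁵), and g(n) = eⁿ is O(eⁿ).
Since O(n⁵) grows strictly slower than O(eⁿ), f(n) = o(g(n)) is true.
This means lim(n→∞) f(n)/g(n) = 0.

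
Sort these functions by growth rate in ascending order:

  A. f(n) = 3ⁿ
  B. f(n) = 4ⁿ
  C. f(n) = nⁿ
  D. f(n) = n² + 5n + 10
D < A < B < C

Comparing growth rates:
D = n² + 5n + 10 is O(n²)
A = 3ⁿ is O(3ⁿ)
B = 4ⁿ is O(4ⁿ)
C = nⁿ is O(nⁿ)

Therefore, the order from slowest to fastest is: D < A < B < C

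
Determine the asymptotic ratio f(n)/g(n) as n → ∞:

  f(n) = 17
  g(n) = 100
17/100

Since 17 and 100 have the same growth rate (O(1)),
the ratio converges to a constant: 17/100.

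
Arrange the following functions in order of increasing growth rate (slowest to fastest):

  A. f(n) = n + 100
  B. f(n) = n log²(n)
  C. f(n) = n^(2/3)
C < A < B

Comparing growth rates:
C = n^(2/3) is O(n^(2/3))
A = n + 100 is O(n)
B = n log²(n) is O(n log² n)

Therefore, the order from slowest to fastest is: C < A < B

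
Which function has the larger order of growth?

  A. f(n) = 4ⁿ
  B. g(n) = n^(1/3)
A

f(n) = 4ⁿ is O(4ⁿ), while g(n) = n^(1/3) is O(n^(1/3)).
Since O(4ⁿ) grows faster than O(n^(1/3)), f(n) dominates.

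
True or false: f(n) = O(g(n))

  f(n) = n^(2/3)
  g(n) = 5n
True

f(n) = n^(2/3) is O(n^(2/3)), and g(n) = 5n is O(n).
Since O(n^(2/3)) ⊆ O(n) (f grows no faster than g), f(n) = O(g(n)) is true.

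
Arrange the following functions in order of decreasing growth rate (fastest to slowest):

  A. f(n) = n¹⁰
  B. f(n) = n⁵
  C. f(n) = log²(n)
A > B > C

Comparing growth rates:
A = n¹⁰ is O(n¹⁰)
B = n⁵ is O(n⁵)
C = log²(n) is O(log² n)

Therefore, the order from fastest to slowest is: A > B > C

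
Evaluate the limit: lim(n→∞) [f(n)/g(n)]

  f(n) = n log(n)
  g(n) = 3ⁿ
0

Since n log(n) (O(n log n)) grows slower than 3ⁿ (O(3ⁿ)),
the ratio f(n)/g(n) → 0 as n → ∞.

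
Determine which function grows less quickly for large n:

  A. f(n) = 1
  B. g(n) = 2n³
A

f(n) = 1 is O(1), while g(n) = 2n³ is O(n³).
Since O(1) grows slower than O(n³), f(n) is dominated.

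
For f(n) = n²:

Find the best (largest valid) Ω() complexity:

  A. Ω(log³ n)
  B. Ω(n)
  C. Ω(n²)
C

f(n) = n² is Ω(n²).
All listed options are valid Big-Ω bounds (lower bounds),
but Ω(n²) is the tightest (largest valid bound).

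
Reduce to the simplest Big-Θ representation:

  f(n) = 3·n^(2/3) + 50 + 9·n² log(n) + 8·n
Θ(n² log n)

Order the terms by growth rate: 50 ≺ 3·n^(2/3) ≺ 8·n ≺ 9·n² log(n).
The fastest-growing term 9·n² log(n) dominates as n → ∞; dropping its constant factor gives Θ(n² log n).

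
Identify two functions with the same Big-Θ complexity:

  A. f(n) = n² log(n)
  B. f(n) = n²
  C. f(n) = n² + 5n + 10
B and C

Examining each function:
  A. n² log(n) is O(n² log n)
  B. n² is O(n²)
  C. n² + 5n + 10 is O(n²)

Functions B and C both have the same complexity class.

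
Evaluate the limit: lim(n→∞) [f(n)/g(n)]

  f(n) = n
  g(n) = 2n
1/2

Since n and 2n have the same growth rate (O(n)),
the ratio converges to a constant: 1/2.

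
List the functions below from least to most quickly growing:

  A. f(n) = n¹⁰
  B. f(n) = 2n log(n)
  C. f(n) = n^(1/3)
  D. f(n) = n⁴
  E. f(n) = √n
C < E < B < D < A

Comparing growth rates:
C = n^(1/3) is O(n^(1/3))
E = √n is O(√n)
B = 2n log(n) is O(n log n)
D = n⁴ is O(n⁴)
A = n¹⁰ is O(n¹⁰)

Therefore, the order from slowest to fastest is: C < E < B < D < A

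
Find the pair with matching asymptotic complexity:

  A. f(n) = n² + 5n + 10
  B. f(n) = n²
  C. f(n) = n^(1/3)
A and B

Examining each function:
  A. n² + 5n + 10 is O(n²)
  B. n² is O(n²)
  C. n^(1/3) is O(n^(1/3))

Functions A and B both have the same complexity class.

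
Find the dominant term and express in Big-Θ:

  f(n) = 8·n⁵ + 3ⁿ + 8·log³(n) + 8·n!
Θ(n!)

Order the terms by growth rate: 8·log³(n) ≺ 8·n⁵ ≺ 3ⁿ ≺ 8·n!.
The fastest-growing term 8·n! dominates as n → ∞; dropping its constant factor gives Θ(n!).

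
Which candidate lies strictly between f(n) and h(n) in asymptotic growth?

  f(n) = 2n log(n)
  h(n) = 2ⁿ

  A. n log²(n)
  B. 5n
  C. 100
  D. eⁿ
A

We need g(n) with 2n log(n) = o(g(n)) and g(n) = o(2ⁿ), i.e. O(n log n) ≺ g ≺ O(2ⁿ).
Check each option:
  A. n log²(n) — O(n log² n) is strictly between O(n log n) and O(2ⁿ) ✓
  B. 5n — O(n) does not grow strictly faster than f(n)
  C. 100 — O(1) does not grow strictly faster than f(n)
  D. eⁿ — O(eⁿ) does not grow strictly slower than h(n)

Only option A (n log²(n)) lies strictly between.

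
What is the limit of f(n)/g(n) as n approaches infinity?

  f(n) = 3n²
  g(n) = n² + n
3

Since 3n² and n² + n have the same growth rate (O(n²)),
the ratio converges to a constant: 3.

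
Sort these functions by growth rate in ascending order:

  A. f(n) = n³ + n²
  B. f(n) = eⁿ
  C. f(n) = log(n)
C < A < B

Comparing growth rates:
C = log(n) is O(log n)
A = n³ + n² is O(n³)
B = eⁿ is O(eⁿ)

Therefore, the order from slowest to fastest is: C < A < B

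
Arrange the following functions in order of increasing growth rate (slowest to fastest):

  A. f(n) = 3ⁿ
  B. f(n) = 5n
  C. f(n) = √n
C < B < A

Comparing growth rates:
C = √n is O(√n)
B = 5n is O(n)
A = 3ⁿ is O(3ⁿ)

Therefore, the order from slowest to fastest is: C < B < A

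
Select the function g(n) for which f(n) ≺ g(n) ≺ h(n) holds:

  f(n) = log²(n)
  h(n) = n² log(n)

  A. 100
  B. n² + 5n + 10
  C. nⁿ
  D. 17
B

We need g(n) with log²(n) = o(g(n)) and g(n) = o(n² log(n)), i.e. O(log² n) ≺ g ≺ O(n² log n).
Check each option:
  A. 100 — O(1) does not grow strictly faster than f(n)
  B. n² + 5n + 10 — O(n²) is strictly between O(log² n) and O(n² log n) ✓
  C. nⁿ — O(nⁿ) does not grow strictly slower than h(n)
  D. 17 — O(1) does not grow strictly faster than f(n)

Only option B (n² + 5n + 10) lies strictly between.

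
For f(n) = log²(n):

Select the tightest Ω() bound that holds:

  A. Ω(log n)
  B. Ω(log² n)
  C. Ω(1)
B

f(n) = log²(n) is Ω(log² n).
All listed options are valid Big-Ω bounds (lower bounds),
but Ω(log² n) is the tightest (largest valid bound).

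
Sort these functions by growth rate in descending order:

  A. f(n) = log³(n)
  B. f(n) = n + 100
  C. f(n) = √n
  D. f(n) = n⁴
D > B > C > A

Comparing growth rates:
D = n⁴ is O(n⁴)
B = n + 100 is O(n)
C = √n is O(√n)
A = log³(n) is O(log³ n)

Therefore, the order from fastest to slowest is: D > B > C > A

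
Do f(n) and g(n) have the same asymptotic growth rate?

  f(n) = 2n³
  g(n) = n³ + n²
True

f(n) = 2n³ and g(n) = n³ + n² are both O(n³).
Since they have the same asymptotic growth rate, f(n) = Θ(g(n)) is true.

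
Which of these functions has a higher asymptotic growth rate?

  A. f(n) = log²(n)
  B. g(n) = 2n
B

f(n) = log²(n) is O(log² n), while g(n) = 2n is O(n).
Since O(n) grows faster than O(log² n), g(n) dominates.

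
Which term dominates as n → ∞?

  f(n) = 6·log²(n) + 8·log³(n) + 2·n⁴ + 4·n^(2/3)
2·n⁴

Looking at each term:
  - 6·log²(n) is O(log² n)
  - 8·log³(n) is O(log³ n)
  - 2·n⁴ is O(n⁴)
  - 4·n^(2/3) is O(n^(2/3))

The term 2·n⁴ (O(n⁴)) grows fastest and dominates all others.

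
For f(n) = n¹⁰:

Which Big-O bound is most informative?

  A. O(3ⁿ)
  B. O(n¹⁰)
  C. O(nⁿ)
B

f(n) = n¹⁰ is O(n¹⁰).
All listed options are valid Big-O bounds (upper bounds),
but O(n¹⁰) is the tightest (smallest valid bound).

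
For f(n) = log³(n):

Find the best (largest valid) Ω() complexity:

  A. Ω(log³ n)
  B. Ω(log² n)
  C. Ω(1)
A

f(n) = log³(n) is Ω(log³ n).
All listed options are valid Big-Ω bounds (lower bounds),
but Ω(log³ n) is the tightest (largest valid bound).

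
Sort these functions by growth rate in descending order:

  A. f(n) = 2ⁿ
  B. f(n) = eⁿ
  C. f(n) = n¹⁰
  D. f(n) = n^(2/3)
B > A > C > D

Comparing growth rates:
B = eⁿ is O(eⁿ)
A = 2ⁿ is O(2ⁿ)
C = n¹⁰ is O(n¹⁰)
D = n^(2/3) is O(n^(2/3))

Therefore, the order from fastest to slowest is: B > A > C > D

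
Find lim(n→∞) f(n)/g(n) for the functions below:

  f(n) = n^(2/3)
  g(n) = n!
0

Since n^(2/3) (O(n^(2/3))) grows slower than n! (O(n!)),
the ratio f(n)/g(n) → 0 as n → ∞.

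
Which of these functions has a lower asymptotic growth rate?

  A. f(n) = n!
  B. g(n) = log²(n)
B

f(n) = n! is O(n!), while g(n) = log²(n) is O(log² n).
Since O(log² n) grows slower than O(n!), g(n) is dominated.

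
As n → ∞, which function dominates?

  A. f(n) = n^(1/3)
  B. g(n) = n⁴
B

f(n) = n^(1/3) is O(n^(1/3)), while g(n) = n⁴ is O(n⁴).
Since O(n⁴) grows faster than O(n^(1/3)), g(n) dominates.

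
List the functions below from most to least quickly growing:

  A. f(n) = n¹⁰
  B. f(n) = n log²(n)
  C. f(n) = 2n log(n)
A > B > C

Comparing growth rates:
A = n¹⁰ is O(n¹⁰)
B = n log²(n) is O(n log² n)
C = 2n log(n) is O(n log n)

Therefore, the order from fastest to slowest is: A > B > C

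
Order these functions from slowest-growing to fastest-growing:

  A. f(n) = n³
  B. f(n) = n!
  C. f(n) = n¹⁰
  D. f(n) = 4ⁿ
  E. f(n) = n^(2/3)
E < A < C < D < B

Comparing growth rates:
E = n^(2/3) is O(n^(2/3))
A = n³ is O(n³)
C = n¹⁰ is O(n¹⁰)
D = 4ⁿ is O(4ⁿ)
B = n! is O(n!)

Therefore, the order from slowest to fastest is: E < A < C < D < B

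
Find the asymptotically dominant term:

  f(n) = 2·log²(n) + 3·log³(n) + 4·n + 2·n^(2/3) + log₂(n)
4·n

Looking at each term:
  - 2·log²(n) is O(log² n)
  - 3·log³(n) is O(log³ n)
  - 4·n is O(n)
  - 2·n^(2/3) is O(n^(2/3))
  - log₂(n) is O(log n)

The term 4·n (O(n)) grows fastest and dominates all others.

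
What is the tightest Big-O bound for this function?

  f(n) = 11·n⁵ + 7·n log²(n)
O(n⁵)

The dominant term in 11·n⁵ + 7·n log²(n) is 11·n⁵, which is Θ(n⁵).
Lower-order terms (7·n log²(n)) are asymptotically negligible.
Constants are absorbed, so the tightest bound is O(n⁵).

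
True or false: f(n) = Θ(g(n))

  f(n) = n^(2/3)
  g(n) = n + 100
False

f(n) = n^(2/3) is O(n^(2/3)), and g(n) = n + 100 is O(n).
Since they have different growth rates, f(n) = Θ(g(n)) is false.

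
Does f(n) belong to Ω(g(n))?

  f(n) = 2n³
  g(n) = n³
True

f(n) = 2n³ and g(n) = n³ are both O(n³).
Big-Ω permits equal growth rates (f ≥ c·g for some c > 0), so f(n) = Ω(g(n)) is true.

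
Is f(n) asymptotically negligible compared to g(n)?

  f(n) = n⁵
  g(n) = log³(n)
False

f(n) = n⁵ is O(n⁵), and g(n) = log³(n) is O(log³ n).
Since O(n⁵) grows faster than or equal to O(log³ n), f(n) = o(g(n)) is false.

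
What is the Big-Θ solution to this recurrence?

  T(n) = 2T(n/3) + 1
Θ(n^log₃(2))

Master Theorem: a = 2, b = 3, f(n) = 1.
Compute the critical exponent d = log₃(2) = 0.631.
Compare f(n) = Θ(1) against n^d:
  k = 0 < d = 0.631, so f(n) = O(n^(d-ε)) — Case 1.
  The recursion cost dominates: T(n) = Θ(n^d) = Θ(n^log₃(2)).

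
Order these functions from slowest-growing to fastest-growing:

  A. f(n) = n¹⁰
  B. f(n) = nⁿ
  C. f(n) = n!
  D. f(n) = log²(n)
D < A < C < B

Comparing growth rates:
D = log²(n) is O(log² n)
A = n¹⁰ is O(n¹⁰)
C = n! is O(n!)
B = nⁿ is O(nⁿ)

Therefore, the order from slowest to fastest is: D < A < C < B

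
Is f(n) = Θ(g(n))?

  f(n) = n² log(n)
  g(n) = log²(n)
False

f(n) = n² log(n) is O(n² log n), and g(n) = log²(n) is O(log² n).
Since they have different growth rates, f(n) = Θ(g(n)) is false.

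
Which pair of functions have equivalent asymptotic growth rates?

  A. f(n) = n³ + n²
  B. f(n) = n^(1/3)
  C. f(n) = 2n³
A and C

Examining each function:
  A. n³ + n² is O(n³)
  B. n^(1/3) is O(n^(1/3))
  C. 2n³ is O(n³)

Functions A and C both have the same complexity class.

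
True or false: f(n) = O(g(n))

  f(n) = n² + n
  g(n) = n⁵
True

f(n) = n² + n is O(n²), and g(n) = n⁵ is O(n⁵).
Since O(n²) ⊆ O(n⁵) (f grows no faster than g), f(n) = O(g(n)) is true.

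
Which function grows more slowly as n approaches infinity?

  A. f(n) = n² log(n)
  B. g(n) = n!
A

f(n) = n² log(n) is O(n² log n), while g(n) = n! is O(n!).
Since O(n² log n) grows slower than O(n!), f(n) is dominated.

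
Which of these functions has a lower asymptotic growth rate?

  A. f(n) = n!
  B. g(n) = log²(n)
B

f(n) = n! is O(n!), while g(n) = log²(n) is O(log² n).
Since O(log² n) grows slower than O(n!), g(n) is dominated.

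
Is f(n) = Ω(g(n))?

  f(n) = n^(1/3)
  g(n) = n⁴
False

f(n) = n^(1/3) is O(n^(1/3)), and g(n) = n⁴ is O(n⁴).
Since O(n^(1/3)) grows slower than O(n⁴), f(n) = Ω(g(n)) is false.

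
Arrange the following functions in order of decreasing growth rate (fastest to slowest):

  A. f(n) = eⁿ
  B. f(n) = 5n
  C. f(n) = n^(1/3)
A > B > C

Comparing growth rates:
A = eⁿ is O(eⁿ)
B = 5n is O(n)
C = n^(1/3) is O(n^(1/3))

Therefore, the order from fastest to slowest is: A > B > C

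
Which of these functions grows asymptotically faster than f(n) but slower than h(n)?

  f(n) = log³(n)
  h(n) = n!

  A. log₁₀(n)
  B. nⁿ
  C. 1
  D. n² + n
D

We need g(n) with log³(n) = o(g(n)) and g(n) = o(n!), i.e. O(log³ n) ≺ g ≺ O(n!).
Check each option:
  A. log₁₀(n) — O(log n) does not grow strictly faster than f(n)
  B. nⁿ — O(nⁿ) does not grow strictly slower than h(n)
  C. 1 — O(1) does not grow strictly faster than f(n)
  D. n² + n — O(n²) is strictly between O(log³ n) and O(n!) ✓

Only option D (n² + n) lies strictly between.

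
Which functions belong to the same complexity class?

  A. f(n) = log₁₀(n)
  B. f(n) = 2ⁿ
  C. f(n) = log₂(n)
A and C

Examining each function:
  A. log₁₀(n) is O(log n)
  B. 2ⁿ is O(2ⁿ)
  C. log₂(n) is O(log n)

Functions A and C both have the same complexity class.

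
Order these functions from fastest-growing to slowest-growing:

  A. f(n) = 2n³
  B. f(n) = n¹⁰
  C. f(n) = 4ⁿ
C > B > A

Comparing growth rates:
C = 4ⁿ is O(4ⁿ)
B = n¹⁰ is O(n¹⁰)
A = 2n³ is O(n³)

Therefore, the order from fastest to slowest is: C > B > A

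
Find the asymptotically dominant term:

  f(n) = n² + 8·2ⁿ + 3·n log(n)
8·2ⁿ

Looking at each term:
  - n² is O(n²)
  - 8·2ⁿ is O(2ⁿ)
  - 3·n log(n) is O(n log n)

The term 8·2ⁿ (O(2ⁿ)) grows fastest and dominates all others.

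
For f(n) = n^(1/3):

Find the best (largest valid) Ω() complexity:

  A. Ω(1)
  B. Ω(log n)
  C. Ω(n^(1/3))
C

f(n) = n^(1/3) is Ω(n^(1/3)).
All listed options are valid Big-Ω bounds (lower bounds),
but Ω(n^(1/3)) is the tightest (largest valid bound).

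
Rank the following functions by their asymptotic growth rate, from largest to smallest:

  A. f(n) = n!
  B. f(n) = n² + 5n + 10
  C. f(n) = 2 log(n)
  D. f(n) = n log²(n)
A > B > D > C

Comparing growth rates:
A = n! is O(n!)
B = n² + 5n + 10 is O(n²)
D = n log²(n) is O(n log² n)
C = 2 log(n) is O(log n)

Therefore, the order from fastest to slowest is: A > B > D > C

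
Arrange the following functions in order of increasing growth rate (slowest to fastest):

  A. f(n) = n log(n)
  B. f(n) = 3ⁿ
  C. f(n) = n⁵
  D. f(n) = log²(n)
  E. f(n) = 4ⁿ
D < A < C < B < E

Comparing growth rates:
D = log²(n) is O(log² n)
A = n log(n) is O(n log n)
C = n⁵ is O(n⁵)
B = 3ⁿ is O(3ⁿ)
E = 4ⁿ is O(4ⁿ)

Therefore, the order from slowest to fastest is: D < A < C < B < E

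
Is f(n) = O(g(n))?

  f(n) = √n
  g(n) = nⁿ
True

f(n) = √n is O(√n), and g(n) = nⁿ is O(nⁿ).
Since O(√n) ⊆ O(nⁿ) (f grows no faster than g), f(n) = O(g(n)) is true.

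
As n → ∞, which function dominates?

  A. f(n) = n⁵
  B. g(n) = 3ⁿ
B

f(n) = n⁵ is O(n⁵), while g(n) = 3ⁿ is O(3ⁿ).
Since O(3ⁿ) grows faster than O(n⁵), g(n) dominates.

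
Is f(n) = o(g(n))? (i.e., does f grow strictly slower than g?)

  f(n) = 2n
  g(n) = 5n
False

f(n) = 2n is O(n), and g(n) = 5n is O(n).
Since they have the same growth rate, f(n) = o(g(n)) is false.
(f = o(g) requires f to grow strictly slower, not equal.)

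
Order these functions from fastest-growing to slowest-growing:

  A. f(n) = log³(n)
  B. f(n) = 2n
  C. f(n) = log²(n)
B > A > C

Comparing growth rates:
B = 2n is O(n)
A = log³(n) is O(log³ n)
C = log²(n) is O(log² n)

Therefore, the order from fastest to slowest is: B > A > C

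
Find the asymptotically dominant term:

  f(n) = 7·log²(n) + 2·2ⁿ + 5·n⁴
2·2ⁿ

Looking at each term:
  - 7·log²(n) is O(log² n)
  - 2·2ⁿ is O(2ⁿ)
  - 5·n⁴ is O(n⁴)

The term 2·2ⁿ (O(2ⁿ)) grows fastest and dominates all others.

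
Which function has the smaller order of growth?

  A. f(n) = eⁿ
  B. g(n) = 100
B

f(n) = eⁿ is O(eⁿ), while g(n) = 100 is O(1).
Since O(1) grows slower than O(eⁿ), g(n) is dominated.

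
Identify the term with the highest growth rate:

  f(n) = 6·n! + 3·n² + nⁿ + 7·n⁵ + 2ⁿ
nⁿ

Looking at each term:
  - 6·n! is O(n!)
  - 3·n² is O(n²)
  - nⁿ is O(nⁿ)
  - 7·n⁵ is O(n⁵)
  - 2ⁿ is O(2ⁿ)

The term nⁿ (O(nⁿ)) grows fastest and dominates all others.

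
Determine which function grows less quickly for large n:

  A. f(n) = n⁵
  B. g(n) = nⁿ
A

f(n) = n⁵ is O(n⁵), while g(n) = nⁿ is O(nⁿ).
Since O(n⁵) grows slower than O(nⁿ), f(n) is dominated.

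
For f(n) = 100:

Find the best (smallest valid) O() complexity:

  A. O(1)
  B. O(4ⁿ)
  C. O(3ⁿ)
A

f(n) = 100 is O(1).
All listed options are valid Big-O bounds (upper bounds),
but O(1) is the tightest (smallest valid bound).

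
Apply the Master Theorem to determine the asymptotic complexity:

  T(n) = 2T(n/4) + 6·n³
Θ(n³)

Master Theorem: a = 2, b = 4, f(n) = 6·n³.
Compute the critical exponent d = log₄(2) = 0.500.
Compare f(n) = Θ(n³) against n^d:
  k = 3 > d = 0.500, so f(n) = Ω(n^(d+ε)) — Case 3.
  Regularity: a·(n/b)^3/n^3 = a/b^3 = 2/64 < 1 ✓.
  The top-level work dominates: T(n) = Θ(f(n)) = Θ(n³).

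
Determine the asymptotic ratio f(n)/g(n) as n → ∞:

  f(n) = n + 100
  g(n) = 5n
1/5

Since n + 100 and 5n have the same growth rate (O(n)),
the ratio converges to a constant: 1/5.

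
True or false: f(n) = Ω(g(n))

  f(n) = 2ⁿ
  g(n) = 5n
True

f(n) = 2ⁿ is O(2ⁿ), and g(n) = 5n is O(n).
Since O(2ⁿ) grows at least as fast as O(n), f(n) = Ω(g(n)) is true.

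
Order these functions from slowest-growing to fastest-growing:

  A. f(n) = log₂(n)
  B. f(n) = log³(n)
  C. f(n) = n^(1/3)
A < B < C

Comparing growth rates:
A = log₂(n) is O(log n)
B = log³(n) is O(log³ n)
C = n^(1/3) is O(n^(1/3))

Therefore, the order from slowest to fastest is: A < B < C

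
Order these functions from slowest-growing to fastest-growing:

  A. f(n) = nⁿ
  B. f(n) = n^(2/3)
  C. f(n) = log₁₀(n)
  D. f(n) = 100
D < C < B < A

Comparing growth rates:
D = 100 is O(1)
C = log₁₀(n) is O(log n)
B = n^(2/3) is O(n^(2/3))
A = nⁿ is O(nⁿ)

Therefore, the order from slowest to fastest is: D < C < B < A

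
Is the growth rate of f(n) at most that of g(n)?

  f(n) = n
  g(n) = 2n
True

f(n) = n and g(n) = 2n are both O(n).
Big-O permits equal growth rates (f ≤ c·g for some c), so f(n) = O(g(n)) is true.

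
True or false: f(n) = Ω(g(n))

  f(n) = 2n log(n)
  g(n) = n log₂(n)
True

f(n) = 2n log(n) and g(n) = n log₂(n) are both O(n log n).
Big-Ω permits equal growth rates (f ≥ c·g for some c > 0), so f(n) = Ω(g(n)) is true.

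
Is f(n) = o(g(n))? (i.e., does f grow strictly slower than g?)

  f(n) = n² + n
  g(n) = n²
False

f(n) = n² + n is O(n²), and g(n) = n² is O(n²).
Since they have the same growth rate, f(n) = o(g(n)) is false.
(f = o(g) requires f to grow strictly slower, not equal.)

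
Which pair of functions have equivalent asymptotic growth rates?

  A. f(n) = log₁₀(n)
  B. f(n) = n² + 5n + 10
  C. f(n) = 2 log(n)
A and C

Examining each function:
  A. log₁₀(n) is O(log n)
  B. n² + 5n + 10 is O(n²)
  C. 2 log(n) is O(log n)

Functions A and C both have the same complexity class.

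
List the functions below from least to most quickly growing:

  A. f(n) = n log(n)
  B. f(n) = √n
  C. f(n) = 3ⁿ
B < A < C

Comparing growth rates:
B = √n is O(√n)
A = n log(n) is O(n log n)
C = 3ⁿ is O(3ⁿ)

Therefore, the order from slowest to fastest is: B < A < C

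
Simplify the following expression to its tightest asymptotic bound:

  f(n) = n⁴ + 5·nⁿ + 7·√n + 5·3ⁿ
Θ(nⁿ)

Order the terms by growth rate: 7·√n ≺ n⁴ ≺ 5·3ⁿ ≺ 5·nⁿ.
The fastest-growing term 5·nⁿ dominates as n → ∞; dropping its constant factor gives Θ(nⁿ).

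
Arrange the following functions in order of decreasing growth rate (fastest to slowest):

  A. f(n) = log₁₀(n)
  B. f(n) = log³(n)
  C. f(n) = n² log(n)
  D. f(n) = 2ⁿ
D > C > B > A

Comparing growth rates:
D = 2ⁿ is O(2ⁿ)
C = n² log(n) is O(n² log n)
B = log³(n) is O(log³ n)
A = log₁₀(n) is O(log n)

Therefore, the order from fastest to slowest is: D > C > B > A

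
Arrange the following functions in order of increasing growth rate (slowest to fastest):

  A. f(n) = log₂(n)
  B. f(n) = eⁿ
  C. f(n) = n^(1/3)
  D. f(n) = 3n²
A < C < D < B

Comparing growth rates:
A = log₂(n) is O(log n)
C = n^(1/3) is O(n^(1/3))
D = 3n² is O(n²)
B = eⁿ is O(eⁿ)

Therefore, the order from slowest to fastest is: A < C < D < B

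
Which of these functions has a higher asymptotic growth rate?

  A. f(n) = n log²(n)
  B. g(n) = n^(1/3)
A

f(n) = n log²(n) is O(n log² n), while g(n) = n^(1/3) is O(n^(1/3)).
Since O(n log² n) grows faster than O(n^(1/3)), f(n) dominates.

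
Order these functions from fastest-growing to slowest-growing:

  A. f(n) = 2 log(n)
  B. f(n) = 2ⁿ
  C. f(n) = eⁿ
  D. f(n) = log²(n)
C > B > D > A

Comparing growth rates:
C = eⁿ is O(eⁿ)
B = 2ⁿ is O(2ⁿ)
D = log²(n) is O(log² n)
A = 2 log(n) is O(log n)

Therefore, the order from fastest to slowest is: C > B > D > A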